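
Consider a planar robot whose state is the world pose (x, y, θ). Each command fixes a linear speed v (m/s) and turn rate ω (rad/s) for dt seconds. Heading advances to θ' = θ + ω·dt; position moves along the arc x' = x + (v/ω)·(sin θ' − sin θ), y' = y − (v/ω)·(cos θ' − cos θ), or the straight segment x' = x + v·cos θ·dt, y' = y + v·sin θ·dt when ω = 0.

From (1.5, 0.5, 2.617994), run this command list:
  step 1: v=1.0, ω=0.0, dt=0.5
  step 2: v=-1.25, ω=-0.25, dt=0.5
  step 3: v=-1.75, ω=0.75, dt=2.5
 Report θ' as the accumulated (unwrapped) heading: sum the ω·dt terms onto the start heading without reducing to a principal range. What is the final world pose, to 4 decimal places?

(5.1932, 1.4762, 4.3680)

step 1: θ'=2.6180 (straight) → pose (1.0670, 0.7500, 2.6180)
step 2: θ'=2.4930 (R=5.0000) → pose (1.5873, 0.4045, 2.4930)
step 3: θ'=4.3680 (R=-2.3333) → pose (5.1932, 1.4762, 4.3680)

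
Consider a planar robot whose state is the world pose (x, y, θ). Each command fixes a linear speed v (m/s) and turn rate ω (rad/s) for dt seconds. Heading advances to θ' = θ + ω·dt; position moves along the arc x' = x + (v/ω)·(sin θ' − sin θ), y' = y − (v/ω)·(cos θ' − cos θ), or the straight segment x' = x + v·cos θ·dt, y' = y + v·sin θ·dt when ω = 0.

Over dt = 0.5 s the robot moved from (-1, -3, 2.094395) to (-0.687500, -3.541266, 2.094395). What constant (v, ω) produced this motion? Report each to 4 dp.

v = -1.2500, ω = 0.0000

Δθ = 2.094395 − 2.094395 = 0.000000
ω = Δθ/dt = 0.000000/0.5 = 0.0000
ω = 0 → v = (Δx·cos θ + Δy·sin θ)/dt = -1.2500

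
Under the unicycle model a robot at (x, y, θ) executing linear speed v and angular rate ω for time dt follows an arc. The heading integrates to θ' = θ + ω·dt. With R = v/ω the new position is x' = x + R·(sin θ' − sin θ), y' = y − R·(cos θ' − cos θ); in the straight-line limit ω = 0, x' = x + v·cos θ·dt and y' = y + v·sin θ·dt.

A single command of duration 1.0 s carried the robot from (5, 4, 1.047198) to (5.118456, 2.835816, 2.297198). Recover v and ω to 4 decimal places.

Δθ = 2.297198 − 1.047198 = 1.250000
ω = Δθ/dt = 1.250000/1.0 = 1.2500
R = −Δy/(cos θ' − cos θ) = -1.0000
v = R·ω = -1.0000·1.2500 = -1.2500

v = -1.2500, ω = 1.2500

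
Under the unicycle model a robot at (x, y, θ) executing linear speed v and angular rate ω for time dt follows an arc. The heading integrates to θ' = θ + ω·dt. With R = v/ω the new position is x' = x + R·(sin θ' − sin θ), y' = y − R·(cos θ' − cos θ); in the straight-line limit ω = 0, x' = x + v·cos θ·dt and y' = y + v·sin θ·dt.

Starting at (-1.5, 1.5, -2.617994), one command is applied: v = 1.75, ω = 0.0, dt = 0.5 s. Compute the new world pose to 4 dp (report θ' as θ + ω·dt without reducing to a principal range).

(-2.2578, 1.0625, -2.6180)

θ' = -2.6180 + 0.0·0.5 = -2.6180
ω = 0 → straight: x' = -1.5 + 1.75·cos(-2.6180)·0.5 = -2.2578
y' = 1.5 + 1.75·sin(-2.6180)·0.5 = 1.0625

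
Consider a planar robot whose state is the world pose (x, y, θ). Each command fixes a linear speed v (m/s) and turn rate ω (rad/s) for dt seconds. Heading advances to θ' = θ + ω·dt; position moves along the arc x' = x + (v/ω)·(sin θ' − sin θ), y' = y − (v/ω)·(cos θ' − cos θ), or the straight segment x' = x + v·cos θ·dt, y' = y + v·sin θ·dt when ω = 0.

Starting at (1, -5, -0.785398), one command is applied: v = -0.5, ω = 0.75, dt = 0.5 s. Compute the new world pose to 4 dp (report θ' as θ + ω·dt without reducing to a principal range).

(0.7946, -4.8601, -0.4104)

θ' = -0.7854 + 0.75·0.5 = -0.4104
R = v/ω = -0.5/0.75 = -0.6667
x' = 1 + -0.6667·(sin -0.4104 − sin -0.7854) = 0.7946
y' = -5 − -0.6667·(cos -0.4104 − cos -0.7854) = -4.8601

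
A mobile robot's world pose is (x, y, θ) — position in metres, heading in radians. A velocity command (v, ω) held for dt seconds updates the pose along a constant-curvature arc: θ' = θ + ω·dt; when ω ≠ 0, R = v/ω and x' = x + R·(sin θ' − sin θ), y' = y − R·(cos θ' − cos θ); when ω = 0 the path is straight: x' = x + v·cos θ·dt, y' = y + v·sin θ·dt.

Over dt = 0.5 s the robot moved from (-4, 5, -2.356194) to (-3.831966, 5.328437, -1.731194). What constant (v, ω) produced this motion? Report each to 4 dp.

Δθ = -1.731194 − -2.356194 = 0.625000
ω = Δθ/dt = 0.625000/0.5 = 1.2500
R = −Δy/(cos θ' − cos θ) = -0.6000
v = R·ω = -0.6000·1.2500 = -0.7500

v = -0.7500, ω = 1.2500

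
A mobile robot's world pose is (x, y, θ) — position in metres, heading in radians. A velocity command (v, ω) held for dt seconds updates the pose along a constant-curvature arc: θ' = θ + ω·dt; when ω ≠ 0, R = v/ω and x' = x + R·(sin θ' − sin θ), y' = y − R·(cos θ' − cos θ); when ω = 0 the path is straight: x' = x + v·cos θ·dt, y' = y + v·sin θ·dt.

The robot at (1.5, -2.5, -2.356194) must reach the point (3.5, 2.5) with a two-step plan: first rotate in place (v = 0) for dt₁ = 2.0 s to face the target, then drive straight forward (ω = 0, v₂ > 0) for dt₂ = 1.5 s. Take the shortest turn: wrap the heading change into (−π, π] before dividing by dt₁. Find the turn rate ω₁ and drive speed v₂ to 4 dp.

heading to target = atan2(2.5−-2.5, 3.5−1.5) = 1.1903
Δθ = wrap(1.1903 − -2.3562) = -2.7367; ω₁ = Δθ/dt₁ = -1.3684
distance = √((3.5−1.5)² + (2.5−-2.5)²) = 5.3852; v₂ = distance/dt₂ = 3.5901

ω₁ = -1.3684, v₂ = 3.5901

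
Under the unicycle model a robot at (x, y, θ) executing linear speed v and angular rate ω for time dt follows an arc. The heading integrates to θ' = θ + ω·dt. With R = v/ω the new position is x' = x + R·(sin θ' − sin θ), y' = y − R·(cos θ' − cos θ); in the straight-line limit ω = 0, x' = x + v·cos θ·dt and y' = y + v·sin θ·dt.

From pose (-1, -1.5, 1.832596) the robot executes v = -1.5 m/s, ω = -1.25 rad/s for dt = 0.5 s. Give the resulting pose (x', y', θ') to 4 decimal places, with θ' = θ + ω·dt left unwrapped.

(-1.0374, -2.2369, 1.2076)

θ' = 1.8326 + -1.25·0.5 = 1.2076
R = v/ω = -1.5/-1.25 = 1.2000
x' = -1 + 1.2000·(sin 1.2076 − sin 1.8326) = -1.0374
y' = -1.5 − 1.2000·(cos 1.2076 − cos 1.8326) = -2.2369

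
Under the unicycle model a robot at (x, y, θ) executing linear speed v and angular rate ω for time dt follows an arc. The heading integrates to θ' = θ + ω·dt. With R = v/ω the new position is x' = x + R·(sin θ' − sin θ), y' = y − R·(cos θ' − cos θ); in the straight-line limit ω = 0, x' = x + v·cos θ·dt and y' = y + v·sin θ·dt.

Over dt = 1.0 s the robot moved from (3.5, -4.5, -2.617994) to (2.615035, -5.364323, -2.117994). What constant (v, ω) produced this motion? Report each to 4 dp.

v = 1.2500, ω = 0.5000

Δθ = -2.117994 − -2.617994 = 0.500000
ω = Δθ/dt = 0.500000/1.0 = 0.5000
R = Δx/(sin θ' − sin θ) = 2.5000
v = R·ω = 2.5000·0.5000 = 1.2500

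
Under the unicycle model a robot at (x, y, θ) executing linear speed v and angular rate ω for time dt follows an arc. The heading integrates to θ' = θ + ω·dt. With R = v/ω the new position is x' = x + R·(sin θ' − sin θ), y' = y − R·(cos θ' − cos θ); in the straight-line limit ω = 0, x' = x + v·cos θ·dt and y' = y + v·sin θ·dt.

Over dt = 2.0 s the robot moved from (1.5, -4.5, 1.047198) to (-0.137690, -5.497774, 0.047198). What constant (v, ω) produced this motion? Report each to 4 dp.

v = -1.0000, ω = -0.5000

Δθ = 0.047198 − 1.047198 = -1.000000
ω = Δθ/dt = -1.000000/2.0 = -0.5000
R = Δx/(sin θ' − sin θ) = 2.0000
v = R·ω = 2.0000·-0.5000 = -1.0000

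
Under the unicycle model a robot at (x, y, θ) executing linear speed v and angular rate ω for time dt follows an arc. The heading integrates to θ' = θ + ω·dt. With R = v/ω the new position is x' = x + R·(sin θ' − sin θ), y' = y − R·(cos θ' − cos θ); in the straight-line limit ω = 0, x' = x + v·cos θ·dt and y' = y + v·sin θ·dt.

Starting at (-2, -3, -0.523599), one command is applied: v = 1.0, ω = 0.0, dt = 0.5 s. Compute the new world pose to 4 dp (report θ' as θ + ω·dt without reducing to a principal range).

θ' = -0.5236 + 0.0·0.5 = -0.5236
ω = 0 → straight: x' = -2 + 1.0·cos(-0.5236)·0.5 = -1.5670
y' = -3 + 1.0·sin(-0.5236)·0.5 = -3.2500

(-1.5670, -3.2500, -0.5236)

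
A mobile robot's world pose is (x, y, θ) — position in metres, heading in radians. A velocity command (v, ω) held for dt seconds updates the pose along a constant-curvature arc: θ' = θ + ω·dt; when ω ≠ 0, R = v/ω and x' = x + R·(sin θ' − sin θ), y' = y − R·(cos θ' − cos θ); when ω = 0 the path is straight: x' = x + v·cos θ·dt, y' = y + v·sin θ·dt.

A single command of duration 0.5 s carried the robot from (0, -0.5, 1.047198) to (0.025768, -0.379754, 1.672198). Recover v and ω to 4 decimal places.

Δθ = 1.672198 − 1.047198 = 0.625000
ω = Δθ/dt = 0.625000/0.5 = 1.2500
R = −Δy/(cos θ' − cos θ) = 0.2000
v = R·ω = 0.2000·1.2500 = 0.2500

v = 0.2500, ω = 1.2500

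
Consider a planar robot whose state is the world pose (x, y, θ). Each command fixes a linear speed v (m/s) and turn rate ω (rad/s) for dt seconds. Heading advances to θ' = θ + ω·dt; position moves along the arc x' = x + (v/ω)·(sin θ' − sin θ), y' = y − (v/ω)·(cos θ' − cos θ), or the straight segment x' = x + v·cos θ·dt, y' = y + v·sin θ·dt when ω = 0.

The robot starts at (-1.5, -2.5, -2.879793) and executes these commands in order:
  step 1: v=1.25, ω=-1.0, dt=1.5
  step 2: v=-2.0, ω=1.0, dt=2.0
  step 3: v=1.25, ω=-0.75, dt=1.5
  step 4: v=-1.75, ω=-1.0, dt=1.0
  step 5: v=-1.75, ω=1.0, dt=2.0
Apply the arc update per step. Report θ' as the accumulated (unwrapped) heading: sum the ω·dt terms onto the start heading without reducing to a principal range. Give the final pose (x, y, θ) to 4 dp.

step 1: θ'=-4.3798 (R=-1.2500) → pose (-3.0050, -1.7007, -4.3798)
step 2: θ'=-2.3798 (R=-2.0000) → pose (0.2658, -2.4949, -2.3798)
step 3: θ'=-3.5048 (R=-1.6667) → pose (-1.4767, -2.8469, -3.5048)
step 4: θ'=-4.5048 (R=1.7500) → pose (-0.3860, -4.1220, -4.5048)
step 5: θ'=-2.5048 (R=-1.7500) → pose (2.3671, -5.1683, -2.5048)

(2.3671, -5.1683, -2.5048)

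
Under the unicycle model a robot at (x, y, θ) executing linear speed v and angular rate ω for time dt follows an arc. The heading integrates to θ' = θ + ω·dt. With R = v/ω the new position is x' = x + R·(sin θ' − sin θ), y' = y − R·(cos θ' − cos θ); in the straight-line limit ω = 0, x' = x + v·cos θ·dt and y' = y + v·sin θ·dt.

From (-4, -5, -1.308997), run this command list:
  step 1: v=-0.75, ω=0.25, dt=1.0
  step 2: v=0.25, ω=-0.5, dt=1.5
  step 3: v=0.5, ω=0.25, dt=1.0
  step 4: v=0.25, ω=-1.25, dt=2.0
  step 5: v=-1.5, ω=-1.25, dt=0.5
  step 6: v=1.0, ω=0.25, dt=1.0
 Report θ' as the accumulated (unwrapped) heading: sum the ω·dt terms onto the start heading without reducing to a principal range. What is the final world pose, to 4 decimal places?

step 1: θ'=-1.0590 (R=-3.0000) → pose (-4.2822, -4.3072, -1.0590)
step 2: θ'=-1.8090 (R=-0.5000) → pose (-4.2322, -4.6701, -1.8090)
step 3: θ'=-1.5590 (R=2.0000) → pose (-4.2886, -5.1656, -1.5590)
step 4: θ'=-4.0590 (R=-0.2000) → pose (-4.6474, -5.2895, -4.0590)
step 5: θ'=-4.6840 (R=1.2000) → pose (-4.4007, -5.9849, -4.6840)
step 6: θ'=-4.4340 (R=4.0000) → pose (-4.5531, -4.9992, -4.4340)

(-4.5531, -4.9992, -4.4340)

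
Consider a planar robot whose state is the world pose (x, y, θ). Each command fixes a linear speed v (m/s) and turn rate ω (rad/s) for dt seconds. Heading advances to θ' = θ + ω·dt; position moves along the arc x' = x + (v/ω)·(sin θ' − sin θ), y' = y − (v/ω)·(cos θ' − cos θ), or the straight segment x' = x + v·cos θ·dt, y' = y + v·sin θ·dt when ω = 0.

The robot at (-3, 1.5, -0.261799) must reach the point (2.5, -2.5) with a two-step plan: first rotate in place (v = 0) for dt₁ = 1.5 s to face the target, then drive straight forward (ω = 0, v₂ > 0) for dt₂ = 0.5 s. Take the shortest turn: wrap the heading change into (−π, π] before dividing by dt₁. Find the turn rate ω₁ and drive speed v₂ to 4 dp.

heading to target = atan2(-2.5−1.5, 2.5−-3) = -0.6288
Δθ = wrap(-0.6288 − -0.2618) = -0.3670; ω₁ = Δθ/dt₁ = -0.2447
distance = √((2.5−-3)² + (-2.5−1.5)²) = 6.8007; v₂ = distance/dt₂ = 13.6015

ω₁ = -0.2447, v₂ = 13.6015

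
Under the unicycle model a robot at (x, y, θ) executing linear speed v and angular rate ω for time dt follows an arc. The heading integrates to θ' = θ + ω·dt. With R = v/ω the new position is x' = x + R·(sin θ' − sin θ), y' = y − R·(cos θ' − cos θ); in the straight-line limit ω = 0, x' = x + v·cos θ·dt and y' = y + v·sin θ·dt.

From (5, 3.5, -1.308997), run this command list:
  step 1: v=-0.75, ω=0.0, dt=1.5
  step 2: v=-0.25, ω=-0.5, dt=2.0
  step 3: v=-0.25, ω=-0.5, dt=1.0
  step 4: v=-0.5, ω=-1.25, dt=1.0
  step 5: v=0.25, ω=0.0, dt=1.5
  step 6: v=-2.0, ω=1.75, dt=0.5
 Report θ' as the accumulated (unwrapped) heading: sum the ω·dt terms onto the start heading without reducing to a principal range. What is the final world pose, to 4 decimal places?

(6.1078, 4.9044, -3.1840)

step 1: θ'=-1.3090 (straight) → pose (4.7088, 4.5867, -1.3090)
step 2: θ'=-2.3090 (R=0.5000) → pose (4.8220, 5.0526, -2.3090)
step 3: θ'=-2.8090 (R=0.5000) → pose (5.0285, 5.1887, -2.8090)
step 4: θ'=-4.0590 (R=0.4000) → pose (5.4768, 5.0537, -4.0590)
step 5: θ'=-4.0590 (straight) → pose (5.2488, 5.3515, -4.0590)
step 6: θ'=-3.1840 (R=-1.1429) → pose (6.1078, 4.9044, -3.1840)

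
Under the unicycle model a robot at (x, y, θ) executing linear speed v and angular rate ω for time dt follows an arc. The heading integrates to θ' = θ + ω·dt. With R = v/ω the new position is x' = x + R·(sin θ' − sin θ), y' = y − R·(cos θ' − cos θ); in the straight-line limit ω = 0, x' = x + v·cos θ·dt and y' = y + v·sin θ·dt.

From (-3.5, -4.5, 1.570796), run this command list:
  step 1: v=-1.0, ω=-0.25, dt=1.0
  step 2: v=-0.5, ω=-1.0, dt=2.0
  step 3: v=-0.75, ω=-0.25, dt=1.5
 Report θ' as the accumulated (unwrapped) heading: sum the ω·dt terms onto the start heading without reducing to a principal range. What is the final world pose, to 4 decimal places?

(-5.1469, -4.9025, -1.0542)

step 1: θ'=1.3208 (R=4.0000) → pose (-3.6244, -5.4896, 1.3208)
step 2: θ'=-0.6792 (R=0.5000) → pose (-4.4229, -5.7550, -0.6792)
step 3: θ'=-1.0542 (R=3.0000) → pose (-5.1469, -4.9025, -1.0542)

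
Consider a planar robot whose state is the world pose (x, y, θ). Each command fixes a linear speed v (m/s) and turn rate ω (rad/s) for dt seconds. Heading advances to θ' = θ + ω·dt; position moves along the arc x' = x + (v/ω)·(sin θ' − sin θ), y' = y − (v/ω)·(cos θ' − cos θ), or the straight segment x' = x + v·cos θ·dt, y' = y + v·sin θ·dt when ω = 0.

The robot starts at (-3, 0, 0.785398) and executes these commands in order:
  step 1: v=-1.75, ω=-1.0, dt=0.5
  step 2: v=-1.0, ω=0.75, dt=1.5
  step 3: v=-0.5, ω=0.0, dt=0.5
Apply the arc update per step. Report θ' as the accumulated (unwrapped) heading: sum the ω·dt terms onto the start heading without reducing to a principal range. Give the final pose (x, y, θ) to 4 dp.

step 1: θ'=0.2854 (R=1.7500) → pose (-3.7447, -0.4418, 0.2854)
step 2: θ'=1.4104 (R=-1.3333) → pose (-4.6856, -1.5082, 1.4104)
step 3: θ'=1.4104 (straight) → pose (-4.7255, -1.7550, 1.4104)

(-4.7255, -1.7550, 1.4104)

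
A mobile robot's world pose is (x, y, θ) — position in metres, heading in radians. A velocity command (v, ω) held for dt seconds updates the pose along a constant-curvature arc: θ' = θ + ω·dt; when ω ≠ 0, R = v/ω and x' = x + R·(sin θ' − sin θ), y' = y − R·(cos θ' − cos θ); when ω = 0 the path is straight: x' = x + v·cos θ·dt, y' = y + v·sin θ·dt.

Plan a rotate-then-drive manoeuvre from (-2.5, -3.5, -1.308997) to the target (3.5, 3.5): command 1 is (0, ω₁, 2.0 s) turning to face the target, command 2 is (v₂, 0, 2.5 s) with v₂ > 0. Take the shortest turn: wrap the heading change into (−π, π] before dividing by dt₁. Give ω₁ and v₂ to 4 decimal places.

heading to target = atan2(3.5−-3.5, 3.5−-2.5) = 0.8622
Δθ = wrap(0.8622 − -1.3090) = 2.1712; ω₁ = Δθ/dt₁ = 1.0856
distance = √((3.5−-2.5)² + (3.5−-3.5)²) = 9.2195; v₂ = distance/dt₂ = 3.6878

ω₁ = 1.0856, v₂ = 3.6878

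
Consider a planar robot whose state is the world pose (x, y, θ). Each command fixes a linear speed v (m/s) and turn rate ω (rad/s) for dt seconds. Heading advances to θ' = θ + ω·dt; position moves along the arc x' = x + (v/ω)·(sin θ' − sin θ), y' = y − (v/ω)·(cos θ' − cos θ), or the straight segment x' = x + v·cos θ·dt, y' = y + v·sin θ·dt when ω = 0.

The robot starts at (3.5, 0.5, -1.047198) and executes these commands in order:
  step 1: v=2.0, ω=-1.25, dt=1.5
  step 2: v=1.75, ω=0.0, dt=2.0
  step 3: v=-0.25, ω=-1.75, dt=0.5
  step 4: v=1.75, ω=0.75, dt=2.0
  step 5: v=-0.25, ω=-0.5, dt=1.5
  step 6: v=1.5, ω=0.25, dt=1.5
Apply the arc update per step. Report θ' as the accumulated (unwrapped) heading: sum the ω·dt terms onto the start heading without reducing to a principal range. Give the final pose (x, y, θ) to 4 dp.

(-5.8241, -3.4060, -2.6722)

step 1: θ'=-2.9222 (R=-1.6000) → pose (2.4626, -1.8616, -2.9222)
step 2: θ'=-2.9222 (straight) → pose (-0.9535, -2.6234, -2.9222)
step 3: θ'=-3.7972 (R=0.1429) → pose (-0.8353, -2.6496, -3.7972)
step 4: θ'=-2.2972 (R=2.3333) → pose (-4.0022, -2.9494, -2.2972)
step 5: θ'=-3.0472 (R=0.5000) → pose (-3.6755, -2.7837, -3.0472)
step 6: θ'=-2.6722 (R=6.0000) → pose (-5.8241, -3.4060, -2.6722)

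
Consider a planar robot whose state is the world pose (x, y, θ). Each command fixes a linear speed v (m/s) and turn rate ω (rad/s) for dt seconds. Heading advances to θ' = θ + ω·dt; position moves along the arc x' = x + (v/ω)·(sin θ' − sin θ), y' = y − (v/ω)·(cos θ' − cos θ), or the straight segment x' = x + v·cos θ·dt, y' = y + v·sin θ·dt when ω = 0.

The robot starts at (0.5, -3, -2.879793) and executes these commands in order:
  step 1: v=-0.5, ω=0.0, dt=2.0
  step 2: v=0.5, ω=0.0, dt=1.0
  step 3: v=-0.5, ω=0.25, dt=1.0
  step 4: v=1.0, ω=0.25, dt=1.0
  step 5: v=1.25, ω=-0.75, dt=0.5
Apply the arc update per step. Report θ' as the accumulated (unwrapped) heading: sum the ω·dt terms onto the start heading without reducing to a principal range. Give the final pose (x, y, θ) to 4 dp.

step 1: θ'=-2.8798 (straight) → pose (1.4659, -2.7412, -2.8798)
step 2: θ'=-2.8798 (straight) → pose (0.9830, -2.8706, -2.8798)
step 3: θ'=-2.6298 (R=-2.0000) → pose (1.4448, -2.6825, -2.6298)
step 4: θ'=-2.3798 (R=4.0000) → pose (0.6429, -3.2755, -2.3798)
step 5: θ'=-2.7548 (R=-1.6667) → pose (0.1212, -3.6131, -2.7548)

(0.1212, -3.6131, -2.7548)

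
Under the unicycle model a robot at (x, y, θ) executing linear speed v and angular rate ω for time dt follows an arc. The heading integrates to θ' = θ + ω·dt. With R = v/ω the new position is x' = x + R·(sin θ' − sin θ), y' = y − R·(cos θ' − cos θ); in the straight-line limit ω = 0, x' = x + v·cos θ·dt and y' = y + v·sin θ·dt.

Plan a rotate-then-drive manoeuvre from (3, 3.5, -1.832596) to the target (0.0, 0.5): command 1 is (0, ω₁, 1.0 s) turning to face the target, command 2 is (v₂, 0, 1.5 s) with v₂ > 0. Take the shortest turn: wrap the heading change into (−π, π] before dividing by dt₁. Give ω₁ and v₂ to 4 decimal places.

heading to target = atan2(0.5−3.5, 0−3) = -2.3562
Δθ = wrap(-2.3562 − -1.8326) = -0.5236; ω₁ = Δθ/dt₁ = -0.5236
distance = √((0−3)² + (0.5−3.5)²) = 4.2426; v₂ = distance/dt₂ = 2.8284

ω₁ = -0.5236, v₂ = 2.8284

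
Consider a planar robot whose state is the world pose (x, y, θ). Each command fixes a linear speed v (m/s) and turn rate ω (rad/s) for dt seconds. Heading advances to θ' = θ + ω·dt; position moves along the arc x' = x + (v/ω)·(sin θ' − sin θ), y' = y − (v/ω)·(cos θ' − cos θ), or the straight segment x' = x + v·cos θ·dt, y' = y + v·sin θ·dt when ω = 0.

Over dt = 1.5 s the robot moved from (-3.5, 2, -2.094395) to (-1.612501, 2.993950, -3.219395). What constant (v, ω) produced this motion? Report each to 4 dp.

v = -1.5000, ω = -0.7500

Δθ = -3.219395 − -2.094395 = -1.125000
ω = Δθ/dt = -1.125000/1.5 = -0.7500
R = Δx/(sin θ' − sin θ) = 2.0000
v = R·ω = 2.0000·-0.7500 = -1.5000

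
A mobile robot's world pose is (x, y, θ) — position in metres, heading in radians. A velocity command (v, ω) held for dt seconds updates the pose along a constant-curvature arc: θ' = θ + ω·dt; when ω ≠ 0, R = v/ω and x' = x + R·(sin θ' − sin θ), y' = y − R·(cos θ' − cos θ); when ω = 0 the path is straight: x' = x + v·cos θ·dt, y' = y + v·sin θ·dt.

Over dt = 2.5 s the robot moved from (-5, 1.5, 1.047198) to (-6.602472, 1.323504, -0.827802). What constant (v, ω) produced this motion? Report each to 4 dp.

v = -0.7500, ω = -0.7500

Δθ = -0.827802 − 1.047198 = -1.875000
ω = Δθ/dt = -1.875000/2.5 = -0.7500
R = Δx/(sin θ' − sin θ) = 1.0000
v = R·ω = 1.0000·-0.7500 = -0.7500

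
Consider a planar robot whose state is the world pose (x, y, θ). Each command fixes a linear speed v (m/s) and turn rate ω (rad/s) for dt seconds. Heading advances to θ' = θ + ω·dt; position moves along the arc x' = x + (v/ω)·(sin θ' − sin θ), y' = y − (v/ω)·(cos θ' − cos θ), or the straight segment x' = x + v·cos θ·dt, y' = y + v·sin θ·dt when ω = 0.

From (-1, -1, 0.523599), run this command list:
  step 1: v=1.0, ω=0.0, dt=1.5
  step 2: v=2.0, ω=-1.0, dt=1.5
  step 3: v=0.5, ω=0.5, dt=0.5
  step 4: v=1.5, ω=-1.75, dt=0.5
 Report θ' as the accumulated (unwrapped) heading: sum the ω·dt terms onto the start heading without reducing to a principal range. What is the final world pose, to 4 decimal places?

step 1: θ'=0.5236 (straight) → pose (0.2990, -0.2500, 0.5236)
step 2: θ'=-0.9764 (R=-2.0000) → pose (2.9560, -0.8620, -0.9764)
step 3: θ'=-0.7264 (R=1.0000) → pose (3.1203, -1.0496, -0.7264)
step 4: θ'=-1.6014 (R=-0.8571) → pose (3.4078, -1.7166, -1.6014)

(3.4078, -1.7166, -1.6014)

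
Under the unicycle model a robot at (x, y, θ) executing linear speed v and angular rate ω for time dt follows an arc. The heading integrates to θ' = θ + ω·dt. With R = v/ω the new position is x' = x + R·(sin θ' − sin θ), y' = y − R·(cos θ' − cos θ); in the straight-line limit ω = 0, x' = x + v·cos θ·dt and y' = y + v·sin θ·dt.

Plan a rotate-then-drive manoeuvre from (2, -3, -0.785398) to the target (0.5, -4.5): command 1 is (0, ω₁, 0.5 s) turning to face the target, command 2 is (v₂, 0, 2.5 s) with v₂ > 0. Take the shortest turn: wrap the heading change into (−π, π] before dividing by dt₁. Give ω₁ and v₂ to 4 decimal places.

ω₁ = -3.1416, v₂ = 0.8485

heading to target = atan2(-4.5−-3, 0.5−2) = -2.3562
Δθ = wrap(-2.3562 − -0.7854) = -1.5708; ω₁ = Δθ/dt₁ = -3.1416
distance = √((0.5−2)² + (-4.5−-3)²) = 2.1213; v₂ = distance/dt₂ = 0.8485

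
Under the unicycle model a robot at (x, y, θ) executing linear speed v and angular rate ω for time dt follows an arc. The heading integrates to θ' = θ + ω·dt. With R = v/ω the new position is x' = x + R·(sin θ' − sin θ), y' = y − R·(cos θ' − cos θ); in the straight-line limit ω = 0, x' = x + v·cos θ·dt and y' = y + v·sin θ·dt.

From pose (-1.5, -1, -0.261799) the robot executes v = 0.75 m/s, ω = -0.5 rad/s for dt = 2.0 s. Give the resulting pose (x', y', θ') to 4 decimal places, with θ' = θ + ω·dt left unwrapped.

(-0.4593, -1.9927, -1.2618)

θ' = -0.2618 + -0.5·2.0 = -1.2618
R = v/ω = 0.75/-0.5 = -1.5000
x' = -1.5 + -1.5000·(sin -1.2618 − sin -0.2618) = -0.4593
y' = -1 − -1.5000·(cos -1.2618 − cos -0.2618) = -1.9927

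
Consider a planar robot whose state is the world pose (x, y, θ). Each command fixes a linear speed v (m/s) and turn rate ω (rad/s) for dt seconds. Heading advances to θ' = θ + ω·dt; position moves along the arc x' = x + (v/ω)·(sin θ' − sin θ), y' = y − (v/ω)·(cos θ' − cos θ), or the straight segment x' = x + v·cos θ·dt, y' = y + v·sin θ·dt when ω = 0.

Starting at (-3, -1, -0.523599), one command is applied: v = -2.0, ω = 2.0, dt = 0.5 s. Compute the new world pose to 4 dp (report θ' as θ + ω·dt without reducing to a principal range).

θ' = -0.5236 + 2.0·0.5 = 0.4764
R = v/ω = -2.0/2.0 = -1.0000
x' = -3 + -1.0000·(sin 0.4764 − sin -0.5236) = -3.9586
y' = -1 − -1.0000·(cos 0.4764 − cos -0.5236) = -0.9774

(-3.9586, -0.9774, 0.4764)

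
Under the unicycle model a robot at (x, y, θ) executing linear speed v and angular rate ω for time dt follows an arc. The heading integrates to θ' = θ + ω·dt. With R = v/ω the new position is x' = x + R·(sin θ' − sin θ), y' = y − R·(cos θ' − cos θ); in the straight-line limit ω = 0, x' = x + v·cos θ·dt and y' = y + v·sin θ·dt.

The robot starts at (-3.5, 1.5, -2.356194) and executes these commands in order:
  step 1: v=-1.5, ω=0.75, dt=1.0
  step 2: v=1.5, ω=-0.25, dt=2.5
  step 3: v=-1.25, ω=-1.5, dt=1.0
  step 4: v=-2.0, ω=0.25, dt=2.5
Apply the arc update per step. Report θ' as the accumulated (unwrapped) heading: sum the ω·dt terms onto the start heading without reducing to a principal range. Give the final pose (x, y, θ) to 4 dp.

step 1: θ'=-1.6062 (R=-2.0000) → pose (-2.9155, 2.8434, -1.6062)
step 2: θ'=-2.2312 (R=-6.0000) → pose (-4.1732, -0.6248, -2.2312)
step 3: θ'=-3.7312 (R=0.8333) → pose (-3.0517, -0.4434, -3.7312)
step 4: θ'=-3.1062 (R=-8.0000) → pose (1.6796, -1.7891, -3.1062)

(1.6796, -1.7891, -3.1062)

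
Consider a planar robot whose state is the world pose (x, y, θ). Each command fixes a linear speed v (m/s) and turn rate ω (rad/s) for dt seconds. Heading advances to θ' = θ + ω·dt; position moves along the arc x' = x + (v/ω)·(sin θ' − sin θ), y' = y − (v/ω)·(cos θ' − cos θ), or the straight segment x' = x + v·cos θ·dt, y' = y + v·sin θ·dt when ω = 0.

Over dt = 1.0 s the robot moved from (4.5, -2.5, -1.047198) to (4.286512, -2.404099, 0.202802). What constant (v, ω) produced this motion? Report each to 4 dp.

v = -0.2500, ω = 1.2500

Δθ = 0.202802 − -1.047198 = 1.250000
ω = Δθ/dt = 1.250000/1.0 = 1.2500
R = Δx/(sin θ' − sin θ) = -0.2000
v = R·ω = -0.2000·1.2500 = -0.2500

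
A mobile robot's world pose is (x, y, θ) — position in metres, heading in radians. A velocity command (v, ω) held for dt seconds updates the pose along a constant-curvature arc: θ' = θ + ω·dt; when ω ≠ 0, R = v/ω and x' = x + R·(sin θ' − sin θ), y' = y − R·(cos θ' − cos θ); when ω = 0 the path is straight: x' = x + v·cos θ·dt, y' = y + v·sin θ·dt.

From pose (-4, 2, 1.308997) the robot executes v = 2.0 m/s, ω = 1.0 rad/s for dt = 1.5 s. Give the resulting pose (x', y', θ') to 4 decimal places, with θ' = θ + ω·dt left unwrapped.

(-5.2789, 4.4080, 2.8090)

θ' = 1.3090 + 1.0·1.5 = 2.8090
R = v/ω = 2.0/1.0 = 2.0000
x' = -4 + 2.0000·(sin 2.8090 − sin 1.3090) = -5.2789
y' = 2 − 2.0000·(cos 2.8090 − cos 1.3090) = 4.4080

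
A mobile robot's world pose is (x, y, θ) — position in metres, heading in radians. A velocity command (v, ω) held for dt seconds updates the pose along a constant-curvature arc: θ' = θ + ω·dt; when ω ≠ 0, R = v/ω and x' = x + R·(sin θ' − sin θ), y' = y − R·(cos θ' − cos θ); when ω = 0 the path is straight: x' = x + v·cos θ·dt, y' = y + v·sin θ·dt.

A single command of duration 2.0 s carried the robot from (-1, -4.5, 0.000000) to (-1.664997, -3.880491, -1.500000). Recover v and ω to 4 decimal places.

v = -0.5000, ω = -0.7500

Δθ = -1.500000 − 0.000000 = -1.500000
ω = Δθ/dt = -1.500000/2.0 = -0.7500
R = Δx/(sin θ' − sin θ) = 0.6667
v = R·ω = 0.6667·-0.7500 = -0.5000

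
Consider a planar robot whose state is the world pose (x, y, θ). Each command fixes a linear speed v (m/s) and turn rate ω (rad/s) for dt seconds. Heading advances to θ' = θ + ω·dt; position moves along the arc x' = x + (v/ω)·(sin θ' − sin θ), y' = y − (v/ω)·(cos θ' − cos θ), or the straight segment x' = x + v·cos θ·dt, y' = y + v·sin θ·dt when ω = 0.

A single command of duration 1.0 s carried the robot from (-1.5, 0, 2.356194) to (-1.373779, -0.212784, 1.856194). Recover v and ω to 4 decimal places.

Δθ = 1.856194 − 2.356194 = -0.500000
ω = Δθ/dt = -0.500000/1.0 = -0.5000
R = −Δy/(cos θ' − cos θ) = 0.5000
v = R·ω = 0.5000·-0.5000 = -0.2500

v = -0.2500, ω = -0.5000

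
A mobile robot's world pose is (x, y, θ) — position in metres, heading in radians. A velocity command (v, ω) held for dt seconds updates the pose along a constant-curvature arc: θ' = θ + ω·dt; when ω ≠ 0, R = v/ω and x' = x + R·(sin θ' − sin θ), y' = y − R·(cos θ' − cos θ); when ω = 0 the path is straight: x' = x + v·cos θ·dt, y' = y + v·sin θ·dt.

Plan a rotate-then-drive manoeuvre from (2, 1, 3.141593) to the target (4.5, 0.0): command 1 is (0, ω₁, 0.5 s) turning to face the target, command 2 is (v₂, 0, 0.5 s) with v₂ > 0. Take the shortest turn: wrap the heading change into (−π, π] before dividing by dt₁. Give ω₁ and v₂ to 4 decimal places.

ω₁ = 5.5222, v₂ = 5.3852

heading to target = atan2(0−1, 4.5−2) = -0.3805
Δθ = wrap(-0.3805 − 3.1416) = 2.7611; ω₁ = Δθ/dt₁ = 5.5222
distance = √((4.5−2)² + (0−1)²) = 2.6926; v₂ = distance/dt₂ = 5.3852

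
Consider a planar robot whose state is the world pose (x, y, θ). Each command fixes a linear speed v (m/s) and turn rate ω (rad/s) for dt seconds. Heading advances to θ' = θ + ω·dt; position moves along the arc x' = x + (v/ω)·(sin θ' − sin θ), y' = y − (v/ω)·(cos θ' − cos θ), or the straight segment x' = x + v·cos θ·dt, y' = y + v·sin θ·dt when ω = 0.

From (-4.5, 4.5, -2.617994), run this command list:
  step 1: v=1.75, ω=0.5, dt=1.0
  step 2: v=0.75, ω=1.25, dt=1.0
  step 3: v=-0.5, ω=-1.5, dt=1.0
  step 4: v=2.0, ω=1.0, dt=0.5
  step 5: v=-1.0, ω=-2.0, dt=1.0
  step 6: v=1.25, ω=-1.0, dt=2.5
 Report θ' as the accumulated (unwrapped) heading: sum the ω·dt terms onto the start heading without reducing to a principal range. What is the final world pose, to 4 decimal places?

(-4.4315, 4.6061, -6.3680)

step 1: θ'=-2.1180 (R=3.5000) → pose (-5.7390, 3.2899, -2.1180)
step 2: θ'=-0.8680 (R=0.6000) → pose (-5.6844, 2.5900, -0.8680)
step 3: θ'=-2.3680 (R=0.3333) → pose (-5.6629, 3.0439, -2.3680)
step 4: θ'=-1.8680 (R=2.0000) → pose (-6.1778, 2.1988, -1.8680)
step 5: θ'=-3.8680 (R=0.5000) → pose (-5.3677, 2.4261, -3.8680)
step 6: θ'=-6.3680 (R=-1.2500) → pose (-4.4315, 4.6061, -6.3680)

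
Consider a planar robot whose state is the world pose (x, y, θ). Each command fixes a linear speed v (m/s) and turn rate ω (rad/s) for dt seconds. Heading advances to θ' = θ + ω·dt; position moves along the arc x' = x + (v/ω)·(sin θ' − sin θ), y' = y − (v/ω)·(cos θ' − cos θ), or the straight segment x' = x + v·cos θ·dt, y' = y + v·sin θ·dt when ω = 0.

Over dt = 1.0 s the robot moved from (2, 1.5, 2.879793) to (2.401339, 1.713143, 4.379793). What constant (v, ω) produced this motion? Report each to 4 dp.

Δθ = 4.379793 − 2.879793 = 1.500000
ω = Δθ/dt = 1.500000/1.0 = 1.5000
R = Δx/(sin θ' − sin θ) = -0.3333
v = R·ω = -0.3333·1.5000 = -0.5000

v = -0.5000, ω = 1.5000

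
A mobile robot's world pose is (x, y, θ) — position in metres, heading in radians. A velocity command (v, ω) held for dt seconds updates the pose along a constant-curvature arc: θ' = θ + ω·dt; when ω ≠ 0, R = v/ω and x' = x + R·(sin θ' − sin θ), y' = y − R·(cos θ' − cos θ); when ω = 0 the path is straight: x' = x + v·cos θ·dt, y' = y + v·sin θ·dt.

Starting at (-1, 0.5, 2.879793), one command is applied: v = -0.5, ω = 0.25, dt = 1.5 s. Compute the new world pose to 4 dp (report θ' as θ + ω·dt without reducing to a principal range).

θ' = 2.8798 + 0.25·1.5 = 3.2548
R = v/ω = -0.5/0.25 = -2.0000
x' = -1 + -2.0000·(sin 3.2548 − sin 2.8798) = -0.2564
y' = 0.5 − -2.0000·(cos 3.2548 − cos 2.8798) = 0.4447

(-0.2564, 0.4447, 3.2548)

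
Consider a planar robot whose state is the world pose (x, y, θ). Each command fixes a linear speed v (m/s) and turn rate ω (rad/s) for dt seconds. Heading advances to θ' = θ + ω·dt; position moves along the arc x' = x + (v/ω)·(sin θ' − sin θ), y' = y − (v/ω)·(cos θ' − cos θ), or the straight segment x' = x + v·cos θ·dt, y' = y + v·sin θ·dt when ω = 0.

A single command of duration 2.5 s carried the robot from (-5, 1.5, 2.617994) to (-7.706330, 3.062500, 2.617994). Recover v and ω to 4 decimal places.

Δθ = 2.617994 − 2.617994 = 0.000000
ω = Δθ/dt = 0.000000/2.5 = 0.0000
ω = 0 → v = (Δx·cos θ + Δy·sin θ)/dt = 1.2500

v = 1.2500, ω = 0.0000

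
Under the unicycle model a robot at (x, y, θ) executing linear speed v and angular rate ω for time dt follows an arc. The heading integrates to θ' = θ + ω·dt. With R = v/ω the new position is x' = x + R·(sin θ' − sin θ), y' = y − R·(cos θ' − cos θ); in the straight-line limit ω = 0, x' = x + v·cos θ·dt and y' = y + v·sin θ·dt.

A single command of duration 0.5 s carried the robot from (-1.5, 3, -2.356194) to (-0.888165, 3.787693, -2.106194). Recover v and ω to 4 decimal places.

v = -2.0000, ω = 0.5000

Δθ = -2.106194 − -2.356194 = 0.250000
ω = Δθ/dt = 0.250000/0.5 = 0.5000
R = −Δy/(cos θ' − cos θ) = -4.0000
v = R·ω = -4.0000·0.5000 = -2.0000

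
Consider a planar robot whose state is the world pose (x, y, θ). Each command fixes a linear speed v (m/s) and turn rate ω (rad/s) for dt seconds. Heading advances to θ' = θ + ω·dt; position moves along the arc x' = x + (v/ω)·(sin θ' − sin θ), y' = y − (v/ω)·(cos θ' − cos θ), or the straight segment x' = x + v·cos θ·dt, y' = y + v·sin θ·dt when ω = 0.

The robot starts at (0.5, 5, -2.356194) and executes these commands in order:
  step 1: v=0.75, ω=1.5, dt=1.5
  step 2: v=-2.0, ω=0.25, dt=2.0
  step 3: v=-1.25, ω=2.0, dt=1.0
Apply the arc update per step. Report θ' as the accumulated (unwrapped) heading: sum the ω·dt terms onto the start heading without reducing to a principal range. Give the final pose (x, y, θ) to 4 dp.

(-3.3022, 2.5466, 2.3938)

step 1: θ'=-0.1062 (R=0.5000) → pose (0.8006, 4.1493, -0.1062)
step 2: θ'=0.3938 (R=-8.0000) → pose (-3.1170, 3.5820, 0.3938)
step 3: θ'=2.3938 (R=-0.6250) → pose (-3.3022, 2.5466, 2.3938)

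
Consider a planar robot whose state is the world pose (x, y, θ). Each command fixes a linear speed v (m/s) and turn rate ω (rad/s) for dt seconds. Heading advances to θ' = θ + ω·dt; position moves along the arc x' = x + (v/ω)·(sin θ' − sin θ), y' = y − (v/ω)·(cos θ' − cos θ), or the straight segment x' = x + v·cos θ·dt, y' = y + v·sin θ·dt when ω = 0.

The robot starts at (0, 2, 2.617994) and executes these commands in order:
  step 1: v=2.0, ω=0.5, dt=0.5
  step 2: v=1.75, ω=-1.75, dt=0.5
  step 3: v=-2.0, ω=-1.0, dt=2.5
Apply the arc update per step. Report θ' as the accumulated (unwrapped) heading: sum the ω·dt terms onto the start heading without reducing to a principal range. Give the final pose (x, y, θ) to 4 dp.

step 1: θ'=2.8680 (R=4.0000) → pose (-0.9192, 2.3871, 2.8680)
step 2: θ'=1.9930 (R=-1.0000) → pose (-1.5612, 2.9402, 1.9930)
step 3: θ'=-0.5070 (R=2.0000) → pose (-4.3567, 0.3722, -0.5070)

(-4.3567, 0.3722, -0.5070)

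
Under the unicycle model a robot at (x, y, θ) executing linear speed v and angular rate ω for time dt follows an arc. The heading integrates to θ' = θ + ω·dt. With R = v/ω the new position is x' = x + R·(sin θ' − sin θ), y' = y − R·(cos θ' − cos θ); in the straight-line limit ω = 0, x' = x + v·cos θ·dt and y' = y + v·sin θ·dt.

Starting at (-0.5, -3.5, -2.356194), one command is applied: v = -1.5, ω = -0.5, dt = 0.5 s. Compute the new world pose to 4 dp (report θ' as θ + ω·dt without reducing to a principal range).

θ' = -2.3562 + -0.5·0.5 = -2.6062
R = v/ω = -1.5/-0.5 = 3.0000
x' = -0.5 + 3.0000·(sin -2.6062 − sin -2.3562) = 0.0908
y' = -3.5 − 3.0000·(cos -2.6062 − cos -2.3562) = -3.0411

(0.0908, -3.0411, -2.6062)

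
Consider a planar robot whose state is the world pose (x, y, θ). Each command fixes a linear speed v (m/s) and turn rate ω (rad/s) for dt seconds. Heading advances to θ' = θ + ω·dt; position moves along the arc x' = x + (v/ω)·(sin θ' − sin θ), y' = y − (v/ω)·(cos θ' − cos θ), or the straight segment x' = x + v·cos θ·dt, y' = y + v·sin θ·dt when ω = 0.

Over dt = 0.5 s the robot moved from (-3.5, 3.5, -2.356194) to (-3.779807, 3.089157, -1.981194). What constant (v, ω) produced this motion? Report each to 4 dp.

Δθ = -1.981194 − -2.356194 = 0.375000
ω = Δθ/dt = 0.375000/0.5 = 0.7500
R = −Δy/(cos θ' − cos θ) = 1.3333
v = R·ω = 1.3333·0.7500 = 1.0000

v = 1.0000, ω = 0.7500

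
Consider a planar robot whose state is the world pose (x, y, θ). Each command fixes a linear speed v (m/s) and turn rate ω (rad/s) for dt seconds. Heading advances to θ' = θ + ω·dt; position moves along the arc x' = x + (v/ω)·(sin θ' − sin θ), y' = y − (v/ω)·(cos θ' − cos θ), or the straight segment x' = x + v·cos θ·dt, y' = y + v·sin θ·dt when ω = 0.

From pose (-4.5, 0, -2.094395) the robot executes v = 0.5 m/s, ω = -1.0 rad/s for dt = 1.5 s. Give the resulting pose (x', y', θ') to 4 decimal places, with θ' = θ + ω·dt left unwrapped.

(-5.1518, -0.1996, -3.5944)

θ' = -2.0944 + -1.0·1.5 = -3.5944
R = v/ω = 0.5/-1.0 = -0.5000
x' = -4.5 + -0.5000·(sin -3.5944 − sin -2.0944) = -5.1518
y' = 0 − -0.5000·(cos -3.5944 − cos -2.0944) = -0.1996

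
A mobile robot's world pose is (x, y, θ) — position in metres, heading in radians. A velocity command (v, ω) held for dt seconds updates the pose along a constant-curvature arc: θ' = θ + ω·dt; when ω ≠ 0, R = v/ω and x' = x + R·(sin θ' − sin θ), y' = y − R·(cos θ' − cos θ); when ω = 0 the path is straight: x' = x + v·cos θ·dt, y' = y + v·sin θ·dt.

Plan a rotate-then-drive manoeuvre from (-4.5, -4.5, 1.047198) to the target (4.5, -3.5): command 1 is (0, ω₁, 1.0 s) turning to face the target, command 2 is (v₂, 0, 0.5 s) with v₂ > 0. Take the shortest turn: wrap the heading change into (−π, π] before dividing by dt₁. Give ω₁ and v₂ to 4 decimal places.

ω₁ = -0.9365, v₂ = 18.1108

heading to target = atan2(-3.5−-4.5, 4.5−-4.5) = 0.1107
Δθ = wrap(0.1107 − 1.0472) = -0.9365; ω₁ = Δθ/dt₁ = -0.9365
distance = √((4.5−-4.5)² + (-3.5−-4.5)²) = 9.0554; v₂ = distance/dt₂ = 18.1108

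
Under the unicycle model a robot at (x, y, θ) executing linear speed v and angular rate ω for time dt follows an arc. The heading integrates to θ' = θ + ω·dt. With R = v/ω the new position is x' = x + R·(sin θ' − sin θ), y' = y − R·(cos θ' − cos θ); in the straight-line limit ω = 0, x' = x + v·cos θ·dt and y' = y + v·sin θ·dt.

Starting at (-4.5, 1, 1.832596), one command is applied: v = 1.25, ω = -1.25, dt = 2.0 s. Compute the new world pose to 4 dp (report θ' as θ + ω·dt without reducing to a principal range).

θ' = 1.8326 + -1.25·2.0 = -0.6674
R = v/ω = 1.25/-1.25 = -1.0000
x' = -4.5 + -1.0000·(sin -0.6674 − sin 1.8326) = -2.9151
y' = 1 − -1.0000·(cos -0.6674 − cos 1.8326) = 2.0443

(-2.9151, 2.0443, -0.6674)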